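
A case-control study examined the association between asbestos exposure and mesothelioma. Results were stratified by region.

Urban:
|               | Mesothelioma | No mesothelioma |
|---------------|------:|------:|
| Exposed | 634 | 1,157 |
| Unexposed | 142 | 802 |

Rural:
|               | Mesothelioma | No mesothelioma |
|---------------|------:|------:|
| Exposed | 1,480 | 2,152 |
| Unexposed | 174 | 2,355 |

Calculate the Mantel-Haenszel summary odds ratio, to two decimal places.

OR_MH = Σ(aᵢdᵢ/nᵢ) / Σ(bᵢcᵢ/nᵢ), where nᵢ is the stratum total.
Stratum 1 (Urban): n = 2735; a·d/n = 634·802/2735 = 185.9115; b·c/n = 1157·142/2735 = 60.0709
Stratum 2 (Rural): n = 6161; a·d/n = 1480·2355/6161 = 565.7199; b·c/n = 2152·174/6161 = 60.7771
OR_MH = (185.9115 + 565.7199) / (60.0709 + 60.7771) = 751.6314 / 120.8481 = 6.21964

6.22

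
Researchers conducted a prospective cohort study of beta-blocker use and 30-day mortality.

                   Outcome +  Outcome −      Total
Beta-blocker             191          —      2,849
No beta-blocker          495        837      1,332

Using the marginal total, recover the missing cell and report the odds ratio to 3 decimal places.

0.122

The missing cell is in the exposed row: 2849 − 191 = 2658.
So a = 191, b = 2658, c = 495, d = 837.
OR = (a·d)/(b·c) = (191 × 837) / (2658 × 495) = 159867 / 1315710 = 0.12151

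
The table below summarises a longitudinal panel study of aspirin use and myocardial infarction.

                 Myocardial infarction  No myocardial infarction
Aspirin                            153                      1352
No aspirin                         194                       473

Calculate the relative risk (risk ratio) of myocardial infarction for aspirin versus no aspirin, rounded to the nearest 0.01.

0.35

Cells: a = 153, b = 1352, c = 194, d = 473.
Risk in exposed = 153/1505 = 0.10166; risk in unexposed = 194/667 = 0.29085.
RR = 0.10166 / 0.29085 = 0.34953
The risk is 65% lower among the exposed than among the unexposed.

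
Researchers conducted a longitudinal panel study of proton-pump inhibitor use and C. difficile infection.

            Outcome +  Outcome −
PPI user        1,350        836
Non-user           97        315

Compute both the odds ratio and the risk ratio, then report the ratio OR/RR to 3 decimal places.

Cells: a = 1350, b = 836, c = 97, d = 315.
OR = (1350·315)/(836·97) = 425250/81092 = 5.24404
Risk in exposed = 1350/2186 = 0.61757; risk in unexposed = 97/412 = 0.23544; RR = 2.62307
OR/RR = 5.24404 / 2.62307 = 1.99920
The outcome is not rare, so the OR lies further from 1 than the RR.

1.999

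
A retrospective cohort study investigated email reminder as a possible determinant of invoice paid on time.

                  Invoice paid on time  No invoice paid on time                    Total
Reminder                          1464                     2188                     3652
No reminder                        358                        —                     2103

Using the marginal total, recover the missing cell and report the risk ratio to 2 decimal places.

2.35

The missing cell is in the unexposed row: 2103 − 358 = 1745.
So a = 1464, b = 2188, c = 358, d = 1745.
RR = [a/(a+b)] / [c/(c+d)] = (1464/3652) / (358/2103) = 0.40088/0.17023 = 2.35487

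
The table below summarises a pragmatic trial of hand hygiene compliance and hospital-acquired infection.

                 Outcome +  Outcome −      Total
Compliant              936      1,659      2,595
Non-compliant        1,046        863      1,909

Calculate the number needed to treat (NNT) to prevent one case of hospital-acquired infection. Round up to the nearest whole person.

Risk in treated group = 936/2595 = 0.36069; risk in control = 1046/1909 = 0.54793.
Absolute risk reduction = 0.54793 − 0.36069 = 0.18724
NNT = 1 / ARR = 1 / 0.18724 = 5.341 → round up → 6

6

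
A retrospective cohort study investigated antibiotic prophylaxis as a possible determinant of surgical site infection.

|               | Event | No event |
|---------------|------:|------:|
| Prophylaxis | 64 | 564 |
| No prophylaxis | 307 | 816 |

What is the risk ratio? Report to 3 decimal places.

0.373

Cells: a = 64, b = 564, c = 307, d = 816.
Risk in exposed = 64/628 = 0.10191; risk in unexposed = 307/1123 = 0.27337.
RR = 0.10191 / 0.27337 = 0.37279
The risk is 63% lower among the exposed than among the unexposed.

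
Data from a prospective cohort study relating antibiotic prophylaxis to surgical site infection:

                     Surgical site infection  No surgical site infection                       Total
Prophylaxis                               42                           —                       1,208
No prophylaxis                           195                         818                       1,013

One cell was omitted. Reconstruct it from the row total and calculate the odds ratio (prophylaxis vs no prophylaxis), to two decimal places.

0.15

The missing cell is in the exposed row: 1208 − 42 = 1166.
So a = 42, b = 1166, c = 195, d = 818.
OR = (a·d)/(b·c) = (42 × 818) / (1166 × 195) = 34356 / 227370 = 0.15110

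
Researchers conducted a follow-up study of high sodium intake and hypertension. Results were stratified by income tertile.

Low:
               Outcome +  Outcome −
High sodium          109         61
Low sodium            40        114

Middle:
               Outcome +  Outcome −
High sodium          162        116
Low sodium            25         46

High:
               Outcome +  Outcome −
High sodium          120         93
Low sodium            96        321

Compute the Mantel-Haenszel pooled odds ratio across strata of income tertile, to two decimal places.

OR_MH = Σ(aᵢdᵢ/nᵢ) / Σ(bᵢcᵢ/nᵢ), where nᵢ is the stratum total.
Stratum 1 (Low): n = 324; a·d/n = 109·114/324 = 38.3519; b·c/n = 61·40/324 = 7.5309
Stratum 2 (Middle): n = 349; a·d/n = 162·46/349 = 21.3524; b·c/n = 116·25/349 = 8.3095
Stratum 3 (High): n = 630; a·d/n = 120·321/630 = 61.1429; b·c/n = 93·96/630 = 14.1714
OR_MH = (38.3519 + 21.3524 + 61.1429) / (7.5309 + 8.3095 + 14.1714) = 120.8471 / 30.0117 = 4.02666

4.03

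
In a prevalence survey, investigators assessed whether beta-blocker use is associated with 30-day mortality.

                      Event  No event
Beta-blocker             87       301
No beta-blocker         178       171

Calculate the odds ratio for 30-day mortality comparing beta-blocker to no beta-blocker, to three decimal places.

0.278

Cells: a = 87, b = 301, c = 178, d = 171.
OR = (a·d)/(b·c) = (87 × 171) / (301 × 178) = 14877 / 53578 = 0.27767
Exposure is associated with lower odds of 30-day mortality (OR = 0.28 < 1).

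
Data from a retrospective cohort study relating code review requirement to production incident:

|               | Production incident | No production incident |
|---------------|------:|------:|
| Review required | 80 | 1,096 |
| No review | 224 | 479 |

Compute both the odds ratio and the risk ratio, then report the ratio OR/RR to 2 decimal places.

0.73

Cells: a = 80, b = 1096, c = 224, d = 479.
OR = (80·479)/(1096·224) = 38320/245504 = 0.15609
Risk in exposed = 80/1176 = 0.06803; risk in unexposed = 224/703 = 0.31863; RR = 0.21350
OR/RR = 0.15609 / 0.21350 = 0.73110
The outcome is not rare, so the OR lies further from 1 than the RR.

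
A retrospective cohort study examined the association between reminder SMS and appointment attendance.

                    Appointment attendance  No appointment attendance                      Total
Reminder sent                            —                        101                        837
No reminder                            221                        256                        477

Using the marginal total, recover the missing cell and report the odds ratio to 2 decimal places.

The missing cell is in the exposed row: 837 − 101 = 736.
So a = 736, b = 101, c = 221, d = 256.
OR = (a·d)/(b·c) = (736 × 256) / (101 × 221) = 188416 / 22321 = 8.44120

8.44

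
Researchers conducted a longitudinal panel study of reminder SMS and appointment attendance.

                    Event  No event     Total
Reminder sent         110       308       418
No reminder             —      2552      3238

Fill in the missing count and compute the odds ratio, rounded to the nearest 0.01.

The missing cell is in the unexposed row: 3238 − 2552 = 686.
So a = 110, b = 308, c = 686, d = 2552.
OR = (a·d)/(b·c) = (110 × 2552) / (308 × 686) = 280720 / 211288 = 1.32861

1.33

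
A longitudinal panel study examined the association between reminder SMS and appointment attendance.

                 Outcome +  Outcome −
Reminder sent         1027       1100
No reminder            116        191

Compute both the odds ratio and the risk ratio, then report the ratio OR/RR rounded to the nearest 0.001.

Cells: a = 1027, b = 1100, c = 116, d = 191.
OR = (1027·191)/(1100·116) = 196157/127600 = 1.53728
Risk in exposed = 1027/2127 = 0.48284; risk in unexposed = 116/307 = 0.37785; RR = 1.27786
OR/RR = 1.53728 / 1.27786 = 1.20301
The outcome is not rare, so the OR lies further from 1 than the RR.

1.203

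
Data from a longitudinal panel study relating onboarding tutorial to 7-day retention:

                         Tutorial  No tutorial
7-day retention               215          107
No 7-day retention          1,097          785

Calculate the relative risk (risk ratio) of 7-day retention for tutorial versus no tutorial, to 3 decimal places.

1.366

Reading the table with exposure as columns: a = 215 (Tutorial, case), b = 1097 (Tutorial, non-case), c = 107 (No tutorial, case), d = 785.
Risk in exposed = 215/1312 = 0.16387; risk in unexposed = 107/892 = 0.11996.
RR = 0.16387 / 0.11996 = 1.36611
The risk among the exposed is 1.37 times that among the unexposed.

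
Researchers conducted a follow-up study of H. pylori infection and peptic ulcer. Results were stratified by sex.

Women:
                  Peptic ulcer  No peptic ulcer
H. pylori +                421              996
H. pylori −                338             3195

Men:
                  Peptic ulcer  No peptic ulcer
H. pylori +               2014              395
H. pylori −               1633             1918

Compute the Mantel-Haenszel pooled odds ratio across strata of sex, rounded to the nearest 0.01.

OR_MH = Σ(aᵢdᵢ/nᵢ) / Σ(bᵢcᵢ/nᵢ), where nᵢ is the stratum total.
Stratum 1 (Women): n = 4950; a·d/n = 421·3195/4950 = 271.7364; b·c/n = 996·338/4950 = 68.0097
Stratum 2 (Men): n = 5960; a·d/n = 2014·1918/5960 = 648.1295; b·c/n = 395·1633/5960 = 108.2273
OR_MH = (271.7364 + 648.1295) / (68.0097 + 108.2273) = 919.8659 / 176.2370 = 5.21948

5.22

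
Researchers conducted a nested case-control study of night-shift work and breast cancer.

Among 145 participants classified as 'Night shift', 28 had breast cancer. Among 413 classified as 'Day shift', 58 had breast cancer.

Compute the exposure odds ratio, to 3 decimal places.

From the description: a = 28, b = 117, c = 58, d = 355.
OR = (a·d)/(b·c) = (28 × 355) / (117 × 58) = 9940 / 6786 = 1.46478
The odds of breast cancer are about 1.46 times as high in the night shift group.

1.465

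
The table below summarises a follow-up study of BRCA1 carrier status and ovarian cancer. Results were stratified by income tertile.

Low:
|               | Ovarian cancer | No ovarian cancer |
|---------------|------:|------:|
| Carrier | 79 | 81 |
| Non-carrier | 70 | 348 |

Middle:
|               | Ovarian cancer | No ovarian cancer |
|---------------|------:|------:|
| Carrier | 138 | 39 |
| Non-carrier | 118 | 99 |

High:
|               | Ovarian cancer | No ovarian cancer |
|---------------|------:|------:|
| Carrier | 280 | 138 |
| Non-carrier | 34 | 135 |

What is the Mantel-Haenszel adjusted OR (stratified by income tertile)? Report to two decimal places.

OR_MH = Σ(aᵢdᵢ/nᵢ) / Σ(bᵢcᵢ/nᵢ), where nᵢ is the stratum total.
Stratum 1 (Low): n = 578; a·d/n = 79·348/578 = 47.5640; b·c/n = 81·70/578 = 9.8097
Stratum 2 (Middle): n = 394; a·d/n = 138·99/394 = 34.6751; b·c/n = 39·118/394 = 11.6802
Stratum 3 (High): n = 587; a·d/n = 280·135/587 = 64.3952; b·c/n = 138·34/587 = 7.9932
OR_MH = (47.5640 + 34.6751 + 64.3952) / (9.8097 + 11.6802 + 7.9932) = 146.6344 / 29.4831 = 4.97351

4.97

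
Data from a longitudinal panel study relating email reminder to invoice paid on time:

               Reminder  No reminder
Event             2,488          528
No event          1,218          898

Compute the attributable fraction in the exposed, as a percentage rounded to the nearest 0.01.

Reading the table with exposure as columns: a = 2488 (Reminder, case), b = 1218 (Reminder, non-case), c = 528 (No reminder, case), d = 898.
Risk in exposed = 2488/3706 = 0.67134; risk in unexposed = 528/1426 = 0.37027.
RR = 0.67134/0.37027 = 1.81314
AR% = (RR − 1)/RR × 100 = (1.81314 − 1)/1.81314 × 100 = 44.8470%

44.85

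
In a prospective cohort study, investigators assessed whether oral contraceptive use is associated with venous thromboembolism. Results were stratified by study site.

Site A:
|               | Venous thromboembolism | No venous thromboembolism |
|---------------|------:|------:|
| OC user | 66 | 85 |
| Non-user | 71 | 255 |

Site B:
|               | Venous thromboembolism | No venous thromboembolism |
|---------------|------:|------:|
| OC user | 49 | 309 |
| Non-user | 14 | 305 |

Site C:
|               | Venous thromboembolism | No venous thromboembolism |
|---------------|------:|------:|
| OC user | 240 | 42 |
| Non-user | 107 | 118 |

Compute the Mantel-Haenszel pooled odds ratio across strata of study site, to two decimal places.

4.06

OR_MH = Σ(aᵢdᵢ/nᵢ) / Σ(bᵢcᵢ/nᵢ), where nᵢ is the stratum total.
Stratum 1 (Site A): n = 477; a·d/n = 66·255/477 = 35.2830; b·c/n = 85·71/477 = 12.6520
Stratum 2 (Site B): n = 677; a·d/n = 49·305/677 = 22.0753; b·c/n = 309·14/677 = 6.3900
Stratum 3 (Site C): n = 507; a·d/n = 240·118/507 = 55.8580; b·c/n = 42·107/507 = 8.8639
OR_MH = (35.2830 + 22.0753 + 55.8580) / (12.6520 + 6.3900 + 8.8639) = 113.2163 / 27.9059 = 4.05708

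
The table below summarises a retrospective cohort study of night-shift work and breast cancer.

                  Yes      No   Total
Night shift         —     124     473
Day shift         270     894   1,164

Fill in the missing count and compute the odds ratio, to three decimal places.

9.319

The missing cell is in the exposed row: 473 − 124 = 349.
So a = 349, b = 124, c = 270, d = 894.
OR = (a·d)/(b·c) = (349 × 894) / (124 × 270) = 312006 / 33480 = 9.31918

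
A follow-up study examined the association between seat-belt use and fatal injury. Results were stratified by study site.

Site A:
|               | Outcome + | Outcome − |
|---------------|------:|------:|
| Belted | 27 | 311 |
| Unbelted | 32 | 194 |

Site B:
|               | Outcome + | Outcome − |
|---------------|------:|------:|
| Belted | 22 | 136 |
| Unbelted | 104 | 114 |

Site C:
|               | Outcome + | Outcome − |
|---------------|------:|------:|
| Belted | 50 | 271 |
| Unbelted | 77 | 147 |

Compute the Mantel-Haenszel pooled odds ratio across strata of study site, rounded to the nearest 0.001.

0.315

OR_MH = Σ(aᵢdᵢ/nᵢ) / Σ(bᵢcᵢ/nᵢ), where nᵢ is the stratum total.
Stratum 1 (Site A): n = 564; a·d/n = 27·194/564 = 9.2872; b·c/n = 311·32/564 = 17.6454
Stratum 2 (Site B): n = 376; a·d/n = 22·114/376 = 6.6702; b·c/n = 136·104/376 = 37.6170
Stratum 3 (Site C): n = 545; a·d/n = 50·147/545 = 13.4862; b·c/n = 271·77/545 = 38.2881
OR_MH = (9.2872 + 6.6702 + 13.4862) / (17.6454 + 37.6170 + 38.2881) = 29.4437 / 93.5505 = 0.31474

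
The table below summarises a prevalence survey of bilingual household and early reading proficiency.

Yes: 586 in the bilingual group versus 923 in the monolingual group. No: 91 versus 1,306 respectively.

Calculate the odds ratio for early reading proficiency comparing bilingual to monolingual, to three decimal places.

From the description: a = 586, b = 91, c = 923, d = 1306.
OR = (a·d)/(b·c) = (586 × 1306) / (91 × 923) = 765316 / 83993 = 9.11166
The odds of early reading proficiency are about 9.11 times as high in the bilingual group.

9.112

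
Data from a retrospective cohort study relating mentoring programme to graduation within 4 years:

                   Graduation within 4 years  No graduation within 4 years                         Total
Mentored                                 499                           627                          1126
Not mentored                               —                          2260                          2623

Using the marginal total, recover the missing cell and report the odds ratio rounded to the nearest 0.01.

The missing cell is in the unexposed row: 2623 − 2260 = 363.
So a = 499, b = 627, c = 363, d = 2260.
OR = (a·d)/(b·c) = (499 × 2260) / (627 × 363) = 1127740 / 227601 = 4.95490

4.95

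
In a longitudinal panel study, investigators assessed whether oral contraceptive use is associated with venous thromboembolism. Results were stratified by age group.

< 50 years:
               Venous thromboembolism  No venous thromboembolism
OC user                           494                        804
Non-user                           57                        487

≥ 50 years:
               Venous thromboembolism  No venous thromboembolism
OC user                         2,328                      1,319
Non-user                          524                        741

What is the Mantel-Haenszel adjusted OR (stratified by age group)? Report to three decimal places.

OR_MH = Σ(aᵢdᵢ/nᵢ) / Σ(bᵢcᵢ/nᵢ), where nᵢ is the stratum total.
Stratum 1 (< 50 years): n = 1842; a·d/n = 494·487/1842 = 130.6069; b·c/n = 804·57/1842 = 24.8795
Stratum 2 (≥ 50 years): n = 4912; a·d/n = 2328·741/4912 = 351.1906; b·c/n = 1319·524/4912 = 140.7077
OR_MH = (130.6069 + 351.1906) / (24.8795 + 140.7077) = 481.7975 / 165.5871 = 2.90963

2.910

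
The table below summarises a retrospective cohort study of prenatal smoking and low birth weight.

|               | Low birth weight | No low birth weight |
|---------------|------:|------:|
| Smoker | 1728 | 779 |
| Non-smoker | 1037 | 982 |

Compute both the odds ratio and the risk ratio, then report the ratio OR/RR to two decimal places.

Cells: a = 1728, b = 779, c = 1037, d = 982.
OR = (1728·982)/(779·1037) = 1696896/807823 = 2.10058
Risk in exposed = 1728/2507 = 0.68927; risk in unexposed = 1037/2019 = 0.51362; RR = 1.34198
OR/RR = 2.10058 / 1.34198 = 1.56528
The outcome is not rare, so the OR lies further from 1 than the RR.

1.57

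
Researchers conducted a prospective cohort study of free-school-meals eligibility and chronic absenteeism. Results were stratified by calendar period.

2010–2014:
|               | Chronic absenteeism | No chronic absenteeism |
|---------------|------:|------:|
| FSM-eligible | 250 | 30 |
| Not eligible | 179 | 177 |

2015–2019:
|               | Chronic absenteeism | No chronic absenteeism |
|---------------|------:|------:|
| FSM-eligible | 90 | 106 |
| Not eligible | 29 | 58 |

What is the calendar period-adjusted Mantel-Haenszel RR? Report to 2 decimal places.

RR_MH = Σ(aᵢ·n₀ᵢ/nᵢ) / Σ(cᵢ·n₁ᵢ/nᵢ), with n₁ᵢ = aᵢ+bᵢ (exposed), n₀ᵢ = cᵢ+dᵢ (unexposed), nᵢ = n₁ᵢ+n₀ᵢ.
Stratum 1 (2010–2014): n₁ = 280, n₀ = 356, n = 636; a·n₀/n = 250·356/636 = 139.9371; c·n₁/n = 179·280/636 = 78.8050
Stratum 2 (2015–2019): n₁ = 196, n₀ = 87, n = 283; a·n₀/n = 90·87/283 = 27.6678; c·n₁/n = 29·196/283 = 20.0848
RR_MH = (139.9371 + 27.6678) / (78.8050 + 20.0848) = 167.6050 / 98.8898 = 1.69487

1.69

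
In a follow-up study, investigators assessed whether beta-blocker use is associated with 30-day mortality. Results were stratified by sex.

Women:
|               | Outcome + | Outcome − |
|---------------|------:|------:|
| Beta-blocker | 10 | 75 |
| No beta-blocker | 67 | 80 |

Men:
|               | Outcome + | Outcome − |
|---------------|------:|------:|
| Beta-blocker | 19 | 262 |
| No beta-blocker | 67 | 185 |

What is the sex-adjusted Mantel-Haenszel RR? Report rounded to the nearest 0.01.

RR_MH = Σ(aᵢ·n₀ᵢ/nᵢ) / Σ(cᵢ·n₁ᵢ/nᵢ), with n₁ᵢ = aᵢ+bᵢ (exposed), n₀ᵢ = cᵢ+dᵢ (unexposed), nᵢ = n₁ᵢ+n₀ᵢ.
Stratum 1 (Women): n₁ = 85, n₀ = 147, n = 232; a·n₀/n = 10·147/232 = 6.3362; c·n₁/n = 67·85/232 = 24.5474
Stratum 2 (Men): n₁ = 281, n₀ = 252, n = 533; a·n₀/n = 19·252/533 = 8.9831; c·n₁/n = 67·281/533 = 35.3227
RR_MH = (6.3362 + 8.9831) / (24.5474 + 35.3227) = 15.3193 / 59.8701 = 0.25588

0.26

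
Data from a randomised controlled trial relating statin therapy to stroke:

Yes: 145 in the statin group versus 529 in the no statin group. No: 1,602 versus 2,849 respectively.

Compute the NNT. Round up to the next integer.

Risk in treated group = 145/1747 = 0.08300; risk in control = 529/3378 = 0.15660.
Absolute risk reduction = 0.15660 − 0.08300 = 0.07360
NNT = 1 / ARR = 1 / 0.07360 = 13.587 → round up → 14

14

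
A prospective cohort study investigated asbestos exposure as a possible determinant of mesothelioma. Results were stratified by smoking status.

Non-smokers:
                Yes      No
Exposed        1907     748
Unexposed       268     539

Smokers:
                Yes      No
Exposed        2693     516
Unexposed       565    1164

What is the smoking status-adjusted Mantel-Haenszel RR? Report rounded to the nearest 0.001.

RR_MH = Σ(aᵢ·n₀ᵢ/nᵢ) / Σ(cᵢ·n₁ᵢ/nᵢ), with n₁ᵢ = aᵢ+bᵢ (exposed), n₀ᵢ = cᵢ+dᵢ (unexposed), nᵢ = n₁ᵢ+n₀ᵢ.
Stratum 1 (Non-smokers): n₁ = 2655, n₀ = 807, n = 3462; a·n₀/n = 1907·807/3462 = 444.5260; c·n₁/n = 268·2655/3462 = 205.5286
Stratum 2 (Smokers): n₁ = 3209, n₀ = 1729, n = 4938; a·n₀/n = 2693·1729/4938 = 942.9318; c·n₁/n = 565·3209/4938 = 367.1699
RR_MH = (444.5260 + 942.9318) / (205.5286 + 367.1699) = 1387.4578 / 572.6985 = 2.42267

2.423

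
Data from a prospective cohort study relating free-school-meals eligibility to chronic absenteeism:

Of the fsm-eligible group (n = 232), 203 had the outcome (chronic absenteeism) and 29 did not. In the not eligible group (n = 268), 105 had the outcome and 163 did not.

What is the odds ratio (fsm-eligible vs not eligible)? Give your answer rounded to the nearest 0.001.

From the description: a = 203, b = 29, c = 105, d = 163.
OR = (a·d)/(b·c) = (203 × 163) / (29 × 105) = 33089 / 3045 = 10.86667
The odds of chronic absenteeism are about 10.87 times as high in the fsm-eligible group.

10.867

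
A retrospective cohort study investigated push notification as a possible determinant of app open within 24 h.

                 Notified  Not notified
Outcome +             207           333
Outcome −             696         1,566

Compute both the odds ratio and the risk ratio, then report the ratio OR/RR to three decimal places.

Reading the table with exposure as columns: a = 207 (Notified, case), b = 696 (Notified, non-case), c = 333 (Not notified, case), d = 1566.
OR = (207·1566)/(696·333) = 324162/231768 = 1.39865
Risk in exposed = 207/903 = 0.22924; risk in unexposed = 333/1899 = 0.17536; RR = 1.30726
OR/RR = 1.39865 / 1.30726 = 1.06991
The outcome is not rare, so the OR lies further from 1 than the RR.

1.070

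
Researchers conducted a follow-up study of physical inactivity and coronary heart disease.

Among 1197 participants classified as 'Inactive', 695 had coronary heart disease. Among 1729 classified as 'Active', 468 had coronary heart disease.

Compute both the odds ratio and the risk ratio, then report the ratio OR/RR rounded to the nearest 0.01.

From the description: a = 695, b = 502, c = 468, d = 1261.
OR = (695·1261)/(502·468) = 876395/234936 = 3.73036
Risk in exposed = 695/1197 = 0.58062; risk in unexposed = 468/1729 = 0.27068; RR = 2.14506
OR/RR = 3.73036 / 2.14506 = 1.73904
The outcome is not rare, so the OR lies further from 1 than the RR.

1.74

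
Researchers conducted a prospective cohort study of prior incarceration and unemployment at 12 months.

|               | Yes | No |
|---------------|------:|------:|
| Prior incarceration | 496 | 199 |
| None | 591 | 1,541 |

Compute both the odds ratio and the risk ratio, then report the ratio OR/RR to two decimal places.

2.52

Cells: a = 496, b = 199, c = 591, d = 1541.
OR = (496·1541)/(199·591) = 764336/117609 = 6.49896
Risk in exposed = 496/695 = 0.71367; risk in unexposed = 591/2132 = 0.27720; RR = 2.57452
OR/RR = 6.49896 / 2.57452 = 2.52434
The outcome is not rare, so the OR lies further from 1 than the RR.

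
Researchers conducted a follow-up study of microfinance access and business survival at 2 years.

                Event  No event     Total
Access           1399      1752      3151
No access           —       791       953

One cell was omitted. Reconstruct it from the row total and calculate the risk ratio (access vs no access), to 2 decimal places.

The missing cell is in the unexposed row: 953 − 791 = 162.
So a = 1399, b = 1752, c = 162, d = 791.
RR = [a/(a+b)] / [c/(c+d)] = (1399/3151) / (162/953) = 0.44399/0.16999 = 2.61184

2.61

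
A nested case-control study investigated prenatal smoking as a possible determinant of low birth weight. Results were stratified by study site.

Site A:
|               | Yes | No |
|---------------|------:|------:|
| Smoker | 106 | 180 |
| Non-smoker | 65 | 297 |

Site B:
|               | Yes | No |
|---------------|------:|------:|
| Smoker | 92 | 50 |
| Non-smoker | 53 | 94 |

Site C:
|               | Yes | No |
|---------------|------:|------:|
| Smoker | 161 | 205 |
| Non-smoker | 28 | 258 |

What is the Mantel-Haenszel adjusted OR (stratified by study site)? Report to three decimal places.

3.947

OR_MH = Σ(aᵢdᵢ/nᵢ) / Σ(bᵢcᵢ/nᵢ), where nᵢ is the stratum total.
Stratum 1 (Site A): n = 648; a·d/n = 106·297/648 = 48.5833; b·c/n = 180·65/648 = 18.0556
Stratum 2 (Site B): n = 289; a·d/n = 92·94/289 = 29.9239; b·c/n = 50·53/289 = 9.1696
Stratum 3 (Site C): n = 652; a·d/n = 161·258/652 = 63.7086; b·c/n = 205·28/652 = 8.8037
OR_MH = (48.5833 + 29.9239 + 63.7086) / (18.0556 + 9.1696 + 8.8037) = 142.2158 / 36.0288 = 3.94728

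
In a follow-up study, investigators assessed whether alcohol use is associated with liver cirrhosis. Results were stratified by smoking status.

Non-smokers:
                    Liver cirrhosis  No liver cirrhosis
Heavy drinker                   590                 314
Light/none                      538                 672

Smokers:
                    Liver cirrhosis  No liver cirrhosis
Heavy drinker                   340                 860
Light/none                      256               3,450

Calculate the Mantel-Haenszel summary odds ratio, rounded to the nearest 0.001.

3.419

OR_MH = Σ(aᵢdᵢ/nᵢ) / Σ(bᵢcᵢ/nᵢ), where nᵢ is the stratum total.
Stratum 1 (Non-smokers): n = 2114; a·d/n = 590·672/2114 = 187.5497; b·c/n = 314·538/2114 = 79.9111
Stratum 2 (Smokers): n = 4906; a·d/n = 340·3450/4906 = 239.0950; b·c/n = 860·256/4906 = 44.8757
OR_MH = (187.5497 + 239.0950) / (79.9111 + 44.8757) = 426.6447 / 124.7867 = 3.41899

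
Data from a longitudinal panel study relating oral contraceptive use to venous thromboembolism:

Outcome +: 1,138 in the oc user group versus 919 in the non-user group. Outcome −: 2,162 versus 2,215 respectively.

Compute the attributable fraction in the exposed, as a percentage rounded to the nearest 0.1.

From the description: a = 1138, b = 2162, c = 919, d = 2215.
Risk in exposed = 1138/3300 = 0.34485; risk in unexposed = 919/3134 = 0.29324.
RR = 0.34485/0.29324 = 1.17601
AR% = (RR − 1)/RR × 100 = (1.17601 − 1)/1.17601 × 100 = 14.9669%

15.0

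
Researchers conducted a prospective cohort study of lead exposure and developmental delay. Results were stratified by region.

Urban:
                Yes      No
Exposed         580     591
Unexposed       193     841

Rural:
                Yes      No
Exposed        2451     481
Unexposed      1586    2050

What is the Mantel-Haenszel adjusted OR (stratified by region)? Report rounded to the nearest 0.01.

OR_MH = Σ(aᵢdᵢ/nᵢ) / Σ(bᵢcᵢ/nᵢ), where nᵢ is the stratum total.
Stratum 1 (Urban): n = 2205; a·d/n = 580·841/2205 = 221.2154; b·c/n = 591·193/2205 = 51.7293
Stratum 2 (Rural): n = 6568; a·d/n = 2451·2050/6568 = 765.0046; b·c/n = 481·1586/6568 = 116.1489
OR_MH = (221.2154 + 765.0046) / (51.7293 + 116.1489) = 986.2200 / 167.8782 = 5.87462

5.87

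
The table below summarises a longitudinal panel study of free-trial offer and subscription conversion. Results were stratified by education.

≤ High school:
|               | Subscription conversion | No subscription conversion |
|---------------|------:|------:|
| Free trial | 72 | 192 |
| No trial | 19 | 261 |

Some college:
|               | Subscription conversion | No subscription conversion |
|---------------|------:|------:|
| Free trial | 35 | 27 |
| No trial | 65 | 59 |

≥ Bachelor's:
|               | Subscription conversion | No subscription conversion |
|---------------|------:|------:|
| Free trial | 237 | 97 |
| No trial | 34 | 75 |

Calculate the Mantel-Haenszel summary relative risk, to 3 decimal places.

2.100

RR_MH = Σ(aᵢ·n₀ᵢ/nᵢ) / Σ(cᵢ·n₁ᵢ/nᵢ), with n₁ᵢ = aᵢ+bᵢ (exposed), n₀ᵢ = cᵢ+dᵢ (unexposed), nᵢ = n₁ᵢ+n₀ᵢ.
Stratum 1 (≤ High school): n₁ = 264, n₀ = 280, n = 544; a·n₀/n = 72·280/544 = 37.0588; c·n₁/n = 19·264/544 = 9.2206
Stratum 2 (Some college): n₁ = 62, n₀ = 124, n = 186; a·n₀/n = 35·124/186 = 23.3333; c·n₁/n = 65·62/186 = 21.6667
Stratum 3 (≥ Bachelor's): n₁ = 334, n₀ = 109, n = 443; a·n₀/n = 237·109/443 = 58.3138; c·n₁/n = 34·334/443 = 25.6343
RR_MH = (37.0588 + 23.3333 + 58.3138) / (9.2206 + 21.6667 + 25.6343) = 118.7059 / 56.5216 = 2.10019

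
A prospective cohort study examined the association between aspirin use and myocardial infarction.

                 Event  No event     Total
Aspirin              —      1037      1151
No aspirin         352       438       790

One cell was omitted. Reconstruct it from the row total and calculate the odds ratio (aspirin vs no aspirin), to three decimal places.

The missing cell is in the exposed row: 1151 − 1037 = 114.
So a = 114, b = 1037, c = 352, d = 438.
OR = (a·d)/(b·c) = (114 × 438) / (1037 × 352) = 49932 / 365024 = 0.13679

0.137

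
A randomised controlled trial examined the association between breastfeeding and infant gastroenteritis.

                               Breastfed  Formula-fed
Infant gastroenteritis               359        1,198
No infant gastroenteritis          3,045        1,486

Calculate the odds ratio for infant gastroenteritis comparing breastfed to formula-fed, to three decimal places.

0.146

Reading the table with exposure as columns: a = 359 (Breastfed, case), b = 3045 (Breastfed, non-case), c = 1198 (Formula-fed, case), d = 1486.
OR = (a·d)/(b·c) = (359 × 1486) / (3045 × 1198) = 533474 / 3647910 = 0.14624
Exposure is associated with lower odds of infant gastroenteritis (OR = 0.15 < 1).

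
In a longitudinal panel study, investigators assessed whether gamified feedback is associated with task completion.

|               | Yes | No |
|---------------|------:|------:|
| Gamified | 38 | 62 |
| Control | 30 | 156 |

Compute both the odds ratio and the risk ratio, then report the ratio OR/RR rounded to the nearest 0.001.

Cells: a = 38, b = 62, c = 30, d = 156.
OR = (38·156)/(62·30) = 5928/1860 = 3.18710
Risk in exposed = 38/100 = 0.38000; risk in unexposed = 30/186 = 0.16129; RR = 2.35600
OR/RR = 3.18710 / 2.35600 = 1.35276
The outcome is not rare, so the OR lies further from 1 than the RR.

1.353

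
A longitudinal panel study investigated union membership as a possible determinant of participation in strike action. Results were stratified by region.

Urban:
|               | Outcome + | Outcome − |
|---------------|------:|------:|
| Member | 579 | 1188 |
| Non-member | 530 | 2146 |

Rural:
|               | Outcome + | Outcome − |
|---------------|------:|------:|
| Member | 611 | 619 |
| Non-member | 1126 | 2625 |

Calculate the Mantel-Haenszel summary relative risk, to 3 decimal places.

RR_MH = Σ(aᵢ·n₀ᵢ/nᵢ) / Σ(cᵢ·n₁ᵢ/nᵢ), with n₁ᵢ = aᵢ+bᵢ (exposed), n₀ᵢ = cᵢ+dᵢ (unexposed), nᵢ = n₁ᵢ+n₀ᵢ.
Stratum 1 (Urban): n₁ = 1767, n₀ = 2676, n = 4443; a·n₀/n = 579·2676/4443 = 348.7292; c·n₁/n = 530·1767/4443 = 210.7833
Stratum 2 (Rural): n₁ = 1230, n₀ = 3751, n = 4981; a·n₀/n = 611·3751/4981 = 460.1207; c·n₁/n = 1126·1230/4981 = 278.0526
RR_MH = (348.7292 + 460.1207) / (210.7833 + 278.0526) = 808.8499 / 488.8359 = 1.65465

1.655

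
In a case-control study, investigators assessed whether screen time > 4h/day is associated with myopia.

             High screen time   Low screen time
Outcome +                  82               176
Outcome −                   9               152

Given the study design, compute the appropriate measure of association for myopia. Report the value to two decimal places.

Reading the table with exposure as columns: a = 82 (High screen time, case), b = 9 (High screen time, non-case), c = 176 (Low screen time, case), d = 152.
This is a case-control study: participants were sampled on outcome status, so risks in the source population cannot be estimated directly — relative risk is not valid here. The odds ratio is the appropriate measure.
OR = (a·d)/(b·c) = (82 × 152) / (9 × 176) = 12464 / 1584 = 7.86869

7.87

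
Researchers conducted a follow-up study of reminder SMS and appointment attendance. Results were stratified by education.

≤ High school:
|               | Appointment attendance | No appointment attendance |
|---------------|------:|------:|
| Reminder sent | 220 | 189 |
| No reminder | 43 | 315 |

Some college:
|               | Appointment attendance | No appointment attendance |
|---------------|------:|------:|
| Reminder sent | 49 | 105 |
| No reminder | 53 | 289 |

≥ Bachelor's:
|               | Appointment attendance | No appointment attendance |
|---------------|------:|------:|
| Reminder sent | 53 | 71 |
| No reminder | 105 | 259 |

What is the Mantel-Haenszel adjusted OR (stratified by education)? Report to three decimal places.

3.964

OR_MH = Σ(aᵢdᵢ/nᵢ) / Σ(bᵢcᵢ/nᵢ), where nᵢ is the stratum total.
Stratum 1 (≤ High school): n = 767; a·d/n = 220·315/767 = 90.3520; b·c/n = 189·43/767 = 10.5958
Stratum 2 (Some college): n = 496; a·d/n = 49·289/496 = 28.5504; b·c/n = 105·53/496 = 11.2198
Stratum 3 (≥ Bachelor's): n = 488; a·d/n = 53·259/488 = 28.1291; b·c/n = 71·105/488 = 15.2766
OR_MH = (90.3520 + 28.5504 + 28.1291) / (10.5958 + 11.2198 + 15.2766) = 147.0315 / 37.0922 = 3.96394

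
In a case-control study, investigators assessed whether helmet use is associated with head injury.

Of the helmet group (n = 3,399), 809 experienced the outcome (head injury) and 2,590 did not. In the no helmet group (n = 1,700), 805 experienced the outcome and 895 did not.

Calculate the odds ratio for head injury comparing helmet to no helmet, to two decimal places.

0.35

From the description: a = 809, b = 2590, c = 805, d = 895.
OR = (a·d)/(b·c) = (809 × 895) / (2590 × 805) = 724055 / 2084950 = 0.34728
Exposure is associated with lower odds of head injury (OR = 0.35 < 1).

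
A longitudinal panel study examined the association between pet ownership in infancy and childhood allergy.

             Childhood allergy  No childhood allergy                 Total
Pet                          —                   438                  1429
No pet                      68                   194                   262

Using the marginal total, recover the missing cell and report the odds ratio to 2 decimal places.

The missing cell is in the exposed row: 1429 − 438 = 991.
So a = 991, b = 438, c = 68, d = 194.
OR = (a·d)/(b·c) = (991 × 194) / (438 × 68) = 192254 / 29784 = 6.45494

6.45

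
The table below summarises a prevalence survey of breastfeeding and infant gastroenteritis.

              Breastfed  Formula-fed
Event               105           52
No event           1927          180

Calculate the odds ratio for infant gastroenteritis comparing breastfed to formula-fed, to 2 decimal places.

Reading the table with exposure as columns: a = 105 (Breastfed, case), b = 1927 (Breastfed, non-case), c = 52 (Formula-fed, case), d = 180.
OR = (a·d)/(b·c) = (105 × 180) / (1927 × 52) = 18900 / 100204 = 0.18862
Exposure is associated with lower odds of infant gastroenteritis (OR = 0.19 < 1).

0.19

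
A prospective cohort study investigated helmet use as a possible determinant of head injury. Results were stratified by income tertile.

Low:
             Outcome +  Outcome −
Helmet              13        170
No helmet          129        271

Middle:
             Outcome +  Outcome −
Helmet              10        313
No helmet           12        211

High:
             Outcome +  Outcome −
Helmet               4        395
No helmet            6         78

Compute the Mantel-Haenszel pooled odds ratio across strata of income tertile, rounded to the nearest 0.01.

OR_MH = Σ(aᵢdᵢ/nᵢ) / Σ(bᵢcᵢ/nᵢ), where nᵢ is the stratum total.
Stratum 1 (Low): n = 583; a·d/n = 13·271/583 = 6.0429; b·c/n = 170·129/583 = 37.6158
Stratum 2 (Middle): n = 546; a·d/n = 10·211/546 = 3.8645; b·c/n = 313·12/546 = 6.8791
Stratum 3 (High): n = 483; a·d/n = 4·78/483 = 0.6460; b·c/n = 395·6/483 = 4.9068
OR_MH = (6.0429 + 3.8645 + 0.6460) / (37.6158 + 6.8791 + 4.9068) = 10.5533 / 49.4017 = 0.21362

0.21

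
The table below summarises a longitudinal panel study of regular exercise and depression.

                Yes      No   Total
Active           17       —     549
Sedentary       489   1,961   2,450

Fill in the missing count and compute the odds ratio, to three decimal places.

0.128

The missing cell is in the exposed row: 549 − 17 = 532.
So a = 17, b = 532, c = 489, d = 1961.
OR = (a·d)/(b·c) = (17 × 1961) / (532 × 489) = 33337 / 260148 = 0.12815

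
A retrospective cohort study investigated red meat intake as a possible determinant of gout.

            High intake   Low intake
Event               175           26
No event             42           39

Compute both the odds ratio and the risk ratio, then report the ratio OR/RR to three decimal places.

3.100

Reading the table with exposure as columns: a = 175 (High intake, case), b = 42 (High intake, non-case), c = 26 (Low intake, case), d = 39.
OR = (175·39)/(42·26) = 6825/1092 = 6.25000
Risk in exposed = 175/217 = 0.80645; risk in unexposed = 26/65 = 0.40000; RR = 2.01613
OR/RR = 6.25000 / 2.01613 = 3.10000
The outcome is not rare, so the OR lies further from 1 than the RR.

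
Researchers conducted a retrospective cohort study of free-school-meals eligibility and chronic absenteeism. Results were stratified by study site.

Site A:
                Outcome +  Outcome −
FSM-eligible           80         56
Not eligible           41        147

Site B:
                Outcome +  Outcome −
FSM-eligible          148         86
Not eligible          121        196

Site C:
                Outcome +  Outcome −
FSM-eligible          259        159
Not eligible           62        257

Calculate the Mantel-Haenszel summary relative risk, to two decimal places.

RR_MH = Σ(aᵢ·n₀ᵢ/nᵢ) / Σ(cᵢ·n₁ᵢ/nᵢ), with n₁ᵢ = aᵢ+bᵢ (exposed), n₀ᵢ = cᵢ+dᵢ (unexposed), nᵢ = n₁ᵢ+n₀ᵢ.
Stratum 1 (Site A): n₁ = 136, n₀ = 188, n = 324; a·n₀/n = 80·188/324 = 46.4198; c·n₁/n = 41·136/324 = 17.2099
Stratum 2 (Site B): n₁ = 234, n₀ = 317, n = 551; a·n₀/n = 148·317/551 = 85.1470; c·n₁/n = 121·234/551 = 51.3866
Stratum 3 (Site C): n₁ = 418, n₀ = 319, n = 737; a·n₀/n = 259·319/737 = 112.1045; c·n₁/n = 62·418/737 = 35.1642
RR_MH = (46.4198 + 85.1470 + 112.1045) / (17.2099 + 51.3866 + 35.1642) = 243.6712 / 103.7606 = 2.34840

2.35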